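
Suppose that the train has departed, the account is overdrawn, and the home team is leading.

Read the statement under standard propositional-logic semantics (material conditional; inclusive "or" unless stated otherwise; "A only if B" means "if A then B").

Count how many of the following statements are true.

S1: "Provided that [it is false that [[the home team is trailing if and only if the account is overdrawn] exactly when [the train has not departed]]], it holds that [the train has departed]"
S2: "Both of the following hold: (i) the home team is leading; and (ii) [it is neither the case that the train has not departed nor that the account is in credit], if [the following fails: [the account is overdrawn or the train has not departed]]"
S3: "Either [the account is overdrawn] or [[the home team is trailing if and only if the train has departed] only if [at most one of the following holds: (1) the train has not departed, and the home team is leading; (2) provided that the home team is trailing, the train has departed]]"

3

Let R = "the home team is leading" (T), Q = "the account is overdrawn" (T), P = "the train has departed" (T).

S1: Formalization: ~((~R <-> Q) <-> ~P) -> P

~R = ~T = F
~R <-> Q = F <-> T = F
~P = ~T = F
(~R <-> Q) <-> ~P = F <-> F = T
~((~R <-> Q) <-> ~P) = ~T = F
~((~R <-> Q) <-> ~P) -> P = F -> T = T
Hence S1 is true.

S2: Formalization: R & (~(Q | ~P) -> (~P nor ~Q))

~P = ~T = F
Q | ~P = T | F = T
~(Q | ~P) = ~T = F
~P = ~T = F
~Q = ~T = F
~P nor ~Q = F nor F = T
~(Q | ~P) -> (~P nor ~Q) = F -> T = T
R & (~(Q | ~P) -> (~P nor ~Q)) = T & T = T
Hence S2 is true.

S3: This is Q | ((~R <-> P) -> ((~P & R) nand (~R -> P))).

~R = ~T = F
~R <-> P = F <-> T = F
~P = ~T = F
~P & R = F & T = F
~R = ~T = F
~R -> P = F -> T = T
(~P & R) nand (~R -> P) = F nand T = T
(~R <-> P) -> ((~P & R) nand (~R -> P)) = F -> T = T
Q | ((~R <-> P) -> ((~P & R) nand (~R -> P))) = T | T = T
So S3 is true.

True statements: 3 (S1, S2, S3).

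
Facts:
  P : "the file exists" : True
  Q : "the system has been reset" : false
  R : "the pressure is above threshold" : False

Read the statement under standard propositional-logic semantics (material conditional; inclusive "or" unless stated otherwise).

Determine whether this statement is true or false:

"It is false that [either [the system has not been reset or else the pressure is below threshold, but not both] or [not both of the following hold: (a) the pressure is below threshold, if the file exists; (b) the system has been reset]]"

The statement is false.

This is ~((~Q xor ~R) | ((P -> ~R) nand Q)).

~Q = ~F = T
~R = ~F = T
~Q xor ~R = T xor T = F
~R = ~F = T
P -> ~R = T -> T = T
(P -> ~R) nand Q = T nand F = T
(~Q xor ~R) | ((P -> ~R) nand Q) = F | T = T
~((~Q xor ~R) | ((P -> ~R) nand Q)) = ~T = F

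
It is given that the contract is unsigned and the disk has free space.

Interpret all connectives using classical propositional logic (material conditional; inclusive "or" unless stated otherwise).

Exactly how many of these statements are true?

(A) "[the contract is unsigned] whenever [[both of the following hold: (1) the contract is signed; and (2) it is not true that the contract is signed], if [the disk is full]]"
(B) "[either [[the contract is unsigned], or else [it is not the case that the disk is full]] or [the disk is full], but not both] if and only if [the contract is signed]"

Let Q = "the disk is full" (F), P = "the contract is signed" (F).

(A): This is (Q → (P ∧ ¬P)) → ¬P.

¬P = ¬F = T
P ∧ ¬P = F ∧ T = F
Q → (P ∧ ¬P) = F → F = T
¬P = ¬F = T
(Q → (P ∧ ¬P)) → ¬P = T → T = T
Thus (A) is true.

(B): This is ((¬P ∨ ¬Q) ⊕ Q) ↔ P.

¬P = ¬F = T
¬Q = ¬F = T
¬P ∨ ¬Q = T ∨ T = T
(¬P ∨ ¬Q) ⊕ Q = T ⊕ F = T
((¬P ∨ ¬Q) ⊕ Q) ↔ P = T ↔ F = F
So (B) is false.

1 of the 2 statements is true ((A)).

1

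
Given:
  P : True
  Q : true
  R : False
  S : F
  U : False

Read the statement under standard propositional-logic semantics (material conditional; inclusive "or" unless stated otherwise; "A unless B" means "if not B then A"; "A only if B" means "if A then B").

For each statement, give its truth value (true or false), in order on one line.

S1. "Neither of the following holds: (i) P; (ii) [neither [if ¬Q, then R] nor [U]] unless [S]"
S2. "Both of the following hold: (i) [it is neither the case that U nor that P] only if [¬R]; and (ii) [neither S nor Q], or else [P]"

S1 False, S2 True

S1: This is P ↓ (((¬Q → R) ↓ U) ∨ S).

¬Q = ¬T = F
¬Q → R = F → F = T
(¬Q → R) ↓ U = T ↓ F = F
((¬Q → R) ↓ U) ∨ S = F ∨ F = F
P ↓ (((¬Q → R) ↓ U) ∨ S) = T ↓ F = F
Thus S1 is false.

S2: In symbols: ((U ↓ P) → ¬R) ∧ ((S ↓ Q) ∨ P)

U ↓ P = F ↓ T = F
¬R = ¬F = T
(U ↓ P) → ¬R = F → T = T
S ↓ Q = F ↓ T = F
(S ↓ Q) ∨ P = F ∨ T = T
((U ↓ P) → ¬R) ∧ ((S ↓ Q) ∨ P) = T ∧ T = T
So S2 is true.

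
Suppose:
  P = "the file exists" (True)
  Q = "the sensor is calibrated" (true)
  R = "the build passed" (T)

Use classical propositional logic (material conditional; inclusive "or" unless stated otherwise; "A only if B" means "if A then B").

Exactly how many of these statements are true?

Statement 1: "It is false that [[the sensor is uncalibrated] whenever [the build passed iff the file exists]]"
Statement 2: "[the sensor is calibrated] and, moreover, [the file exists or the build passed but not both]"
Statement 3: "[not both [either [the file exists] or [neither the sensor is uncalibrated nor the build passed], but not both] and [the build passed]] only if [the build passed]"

Statement 1: Formalization: ~((R <-> P) -> ~Q)

R <-> P = T <-> T = T
~Q = ~T = F
(R <-> P) -> ~Q = T -> F = F
~((R <-> P) -> ~Q) = ~F = T
Hence Statement 1 is true.

Statement 2: Parsed as Q & (P xor R)

P xor R = T xor T = F
Q & (P xor R) = T & F = F
Thus Statement 2 is false.

Statement 3: Formalization: ((P xor (~Q nor R)) nand R) -> R

~Q = ~T = F
~Q nor R = F nor T = F
P xor (~Q nor R) = T xor F = T
(P xor (~Q nor R)) nand R = T nand T = F
((P xor (~Q nor R)) nand R) -> R = F -> T = T
So Statement 3 is true.

Count: 2.

2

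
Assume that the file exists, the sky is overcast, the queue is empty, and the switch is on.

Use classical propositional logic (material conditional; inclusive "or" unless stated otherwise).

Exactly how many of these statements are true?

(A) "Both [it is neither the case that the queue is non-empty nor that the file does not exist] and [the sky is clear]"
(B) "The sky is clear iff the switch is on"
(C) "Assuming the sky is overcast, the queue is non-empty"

0

Let G = "the queue is empty" (True), V = "the file exists" (True), W = "the sky is overcast" (True), H = "the switch is on" (True).

(A): In symbols: (not G nor not V) and not W

not G = not True = False
not V = not True = False
not G nor not V = False nor False = True
not W = not True = False
(not G nor not V) and not W = True and False = False
Hence (A) is false.

(B): Parsed as not W iff H

not W = not True = False
not W iff H = False iff True = False
Hence (B) is false.

(C): Parsed as W -> not G

not G = not True = False
W -> not G = True -> False = False
So (C) is false.

True statements: 0 (none).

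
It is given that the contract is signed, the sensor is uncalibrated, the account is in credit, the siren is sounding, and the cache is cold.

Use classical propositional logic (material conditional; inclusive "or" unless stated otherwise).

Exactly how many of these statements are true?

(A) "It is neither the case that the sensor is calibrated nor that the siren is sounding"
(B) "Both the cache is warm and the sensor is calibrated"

0

Let Q = "the sensor is calibrated" (False), S = "the siren is sounding" (True), U = "the cache is warm" (False).

(A): This is Q nor S.

Q nor S = False nor True = False
Hence (A) is false.

(B): Parsed as U and Q

U and Q = False and False = False
Thus (B) is false.

True statements: 0 (none).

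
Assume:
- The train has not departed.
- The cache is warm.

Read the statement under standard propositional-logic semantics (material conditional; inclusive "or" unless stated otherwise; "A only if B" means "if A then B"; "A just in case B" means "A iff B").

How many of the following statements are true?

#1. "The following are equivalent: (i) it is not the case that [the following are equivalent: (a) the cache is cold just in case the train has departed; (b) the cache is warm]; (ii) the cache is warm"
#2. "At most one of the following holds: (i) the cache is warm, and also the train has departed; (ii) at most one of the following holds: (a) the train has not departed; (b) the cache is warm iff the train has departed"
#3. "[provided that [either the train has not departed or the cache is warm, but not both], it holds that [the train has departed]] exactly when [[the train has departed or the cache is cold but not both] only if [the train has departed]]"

2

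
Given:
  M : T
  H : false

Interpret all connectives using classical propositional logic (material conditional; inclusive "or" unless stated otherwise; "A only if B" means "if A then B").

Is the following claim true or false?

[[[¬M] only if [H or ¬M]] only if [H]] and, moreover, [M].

False

Parsed as ((~M -> (H | ~M)) -> H) & M

~M = ~T = F
~M = ~T = F
H | ~M = F | F = F
~M -> (H | ~M) = F -> F = T
(~M -> (H | ~M)) -> H = T -> F = F
((~M -> (H | ~M)) -> H) & M = F & T = F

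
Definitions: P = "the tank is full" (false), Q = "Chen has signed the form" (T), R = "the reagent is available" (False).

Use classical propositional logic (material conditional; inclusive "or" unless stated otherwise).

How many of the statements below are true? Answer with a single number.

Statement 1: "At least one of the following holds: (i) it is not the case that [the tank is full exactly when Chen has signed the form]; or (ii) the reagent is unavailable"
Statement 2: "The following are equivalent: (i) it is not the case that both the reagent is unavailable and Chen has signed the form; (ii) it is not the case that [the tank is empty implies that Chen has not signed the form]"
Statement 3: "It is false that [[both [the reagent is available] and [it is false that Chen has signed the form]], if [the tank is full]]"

1

Statement 1: Parsed as ~(P <-> Q) | ~R

P <-> Q = F <-> T = F
~(P <-> Q) = ~F = T
~R = ~F = T
~(P <-> Q) | ~R = T | T = T
Hence Statement 1 is true.

Statement 2: Formalization: (~R nand Q) <-> ~(~P -> ~Q)

~R = ~F = T
~R nand Q = T nand T = F
~P = ~F = T
~Q = ~T = F
~P -> ~Q = T -> F = F
~(~P -> ~Q) = ~F = T
(~R nand Q) <-> ~(~P -> ~Q) = F <-> T = F
Hence Statement 2 is false.

Statement 3: Parsed as ~(P -> (R & ~Q))

~Q = ~T = F
R & ~Q = F & F = F
P -> (R & ~Q) = F -> F = T
~(P -> (R & ~Q)) = ~T = F
Hence Statement 3 is false.

Count: 1.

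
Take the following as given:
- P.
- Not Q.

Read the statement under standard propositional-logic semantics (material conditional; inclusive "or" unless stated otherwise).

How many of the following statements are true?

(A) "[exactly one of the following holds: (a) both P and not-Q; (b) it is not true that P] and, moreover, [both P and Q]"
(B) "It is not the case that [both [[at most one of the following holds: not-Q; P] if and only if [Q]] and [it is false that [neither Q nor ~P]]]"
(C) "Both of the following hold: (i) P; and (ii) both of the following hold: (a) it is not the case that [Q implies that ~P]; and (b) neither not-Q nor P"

1

(A): Parsed as ((P ∧ ¬Q) ⊕ ¬P) ∧ (P ∧ Q)

¬Q = ¬F = T
P ∧ ¬Q = T ∧ T = T
¬P = ¬T = F
(P ∧ ¬Q) ⊕ ¬P = T ⊕ F = T
P ∧ Q = T ∧ F = F
((P ∧ ¬Q) ⊕ ¬P) ∧ (P ∧ Q) = T ∧ F = F
Thus (A) is false.

(B): Parsed as ¬(((¬Q ↑ P) ↔ Q) ∧ ¬(Q ↓ ¬P))

¬Q = ¬F = T
¬Q ↑ P = T ↑ T = F
(¬Q ↑ P) ↔ Q = F ↔ F = T
¬P = ¬T = F
Q ↓ ¬P = F ↓ F = T
¬(Q ↓ ¬P) = ¬T = F
((¬Q ↑ P) ↔ Q) ∧ ¬(Q ↓ ¬P) = T ∧ F = F
¬(((¬Q ↑ P) ↔ Q) ∧ ¬(Q ↓ ¬P)) = ¬F = T
So (B) is true.

(C): In symbols: P ∧ (¬(Q → ¬P) ∧ (¬Q ↓ P))

¬P = ¬T = F
Q → ¬P = F → F = T
¬(Q → ¬P) = ¬T = F
¬Q = ¬F = T
¬Q ↓ P = T ↓ T = F
¬(Q → ¬P) ∧ (¬Q ↓ P) = F ∧ F = F
P ∧ (¬(Q → ¬P) ∧ (¬Q ↓ P)) = T ∧ F = F
So (C) is false.

1 of the 3 statements is true.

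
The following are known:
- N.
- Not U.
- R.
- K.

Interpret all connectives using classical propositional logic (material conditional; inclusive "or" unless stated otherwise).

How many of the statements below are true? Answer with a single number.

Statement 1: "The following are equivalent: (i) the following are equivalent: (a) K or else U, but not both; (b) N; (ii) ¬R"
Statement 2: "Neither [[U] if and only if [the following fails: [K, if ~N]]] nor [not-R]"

Statement 1: Formalization: ((K xor U) <-> N) <-> ~R

K xor U = T xor F = T
(K xor U) <-> N = T <-> T = T
~R = ~T = F
((K xor U) <-> N) <-> ~R = T <-> F = F
Hence Statement 1 is false.

Statement 2: Parsed as (U <-> ~(~N -> K)) nor ~R

~N = ~T = F
~N -> K = F -> T = T
~(~N -> K) = ~T = F
U <-> ~(~N -> K) = F <-> F = T
~R = ~T = F
(U <-> ~(~N -> K)) nor ~R = T nor F = F
Hence Statement 2 is false.

Count: 0.

0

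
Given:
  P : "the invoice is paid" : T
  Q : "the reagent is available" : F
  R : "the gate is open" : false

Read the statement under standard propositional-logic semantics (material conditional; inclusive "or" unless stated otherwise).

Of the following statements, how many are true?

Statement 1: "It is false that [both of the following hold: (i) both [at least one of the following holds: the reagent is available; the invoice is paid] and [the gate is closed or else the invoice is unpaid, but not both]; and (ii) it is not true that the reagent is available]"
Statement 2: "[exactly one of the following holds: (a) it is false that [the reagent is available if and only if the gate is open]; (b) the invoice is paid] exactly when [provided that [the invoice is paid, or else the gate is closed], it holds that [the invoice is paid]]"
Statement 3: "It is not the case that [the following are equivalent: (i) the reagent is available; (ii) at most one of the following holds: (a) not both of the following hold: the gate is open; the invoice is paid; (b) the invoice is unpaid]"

2

Statement 1: In symbols: not (((Q or P) and (not R xor not P)) and not Q)

Q or P = False or True = True
not R = not False = True
not P = not True = False
not R xor not P = True xor False = True
(Q or P) and (not R xor not P) = True and True = True
not Q = not False = True
((Q or P) and (not R xor not P)) and not Q = True and True = True
not (((Q or P) and (not R xor not P)) and not Q) = not True = False
Thus Statement 1 is false.

Statement 2: Formalization: (not (Q iff R) xor P) iff ((P or not R) -> P)

Q iff R = False iff False = True
not (Q iff R) = not True = False
not (Q iff R) xor P = False xor True = True
not R = not False = True
P or not R = True or True = True
(P or not R) -> P = True -> True = True
(not (Q iff R) xor P) iff ((P or not R) -> P) = True iff True = True
So Statement 2 is true.

Statement 3: Formalization: not (Q iff ((R nand P) nand not P))

R nand P = False nand True = True
not P = not True = False
(R nand P) nand not P = True nand False = True
Q iff ((R nand P) nand not P) = False iff True = False
not (Q iff ((R nand P) nand not P)) = not False = True
Hence Statement 3 is true.

Count: 2.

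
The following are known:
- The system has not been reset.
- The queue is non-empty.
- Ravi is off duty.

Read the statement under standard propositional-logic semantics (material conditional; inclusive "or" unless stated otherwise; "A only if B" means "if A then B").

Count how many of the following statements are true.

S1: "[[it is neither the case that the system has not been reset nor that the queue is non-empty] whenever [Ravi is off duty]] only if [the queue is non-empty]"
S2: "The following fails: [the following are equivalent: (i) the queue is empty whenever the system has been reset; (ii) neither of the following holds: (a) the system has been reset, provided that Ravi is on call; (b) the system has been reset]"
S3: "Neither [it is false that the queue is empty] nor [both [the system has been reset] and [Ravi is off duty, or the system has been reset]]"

2

Let R = "Ravi is on call" (F), L = "the system has been reset" (F), S = "the queue is empty" (F).

S1: Formalization: (~R -> (~L nor ~S)) -> ~S

~R = ~F = T
~L = ~F = T
~S = ~F = T
~L nor ~S = T nor T = F
~R -> (~L nor ~S) = T -> F = F
~S = ~F = T
(~R -> (~L nor ~S)) -> ~S = F -> T = T
So S1 is true.

S2: Formalization: ~((L -> S) <-> ((R -> L) nor L))

L -> S = F -> F = T
R -> L = F -> F = T
(R -> L) nor L = T nor F = F
(L -> S) <-> ((R -> L) nor L) = T <-> F = F
~((L -> S) <-> ((R -> L) nor L)) = ~F = T
Thus S2 is true.

S3: This is ~S nor (L & (~R | L)).

~S = ~F = T
~R = ~F = T
~R | L = T | F = T
L & (~R | L) = F & T = F
~S nor (L & (~R | L)) = T nor F = F
Thus S3 is false.

2 of the 3 statements are true (S1, S2).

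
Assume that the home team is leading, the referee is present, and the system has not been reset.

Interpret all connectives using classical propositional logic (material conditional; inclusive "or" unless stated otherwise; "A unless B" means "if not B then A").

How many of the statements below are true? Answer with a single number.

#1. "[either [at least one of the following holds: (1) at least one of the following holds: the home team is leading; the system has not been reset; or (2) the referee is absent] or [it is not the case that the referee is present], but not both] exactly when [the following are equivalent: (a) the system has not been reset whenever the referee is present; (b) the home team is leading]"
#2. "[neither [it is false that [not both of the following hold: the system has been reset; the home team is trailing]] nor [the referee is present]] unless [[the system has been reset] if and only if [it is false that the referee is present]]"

2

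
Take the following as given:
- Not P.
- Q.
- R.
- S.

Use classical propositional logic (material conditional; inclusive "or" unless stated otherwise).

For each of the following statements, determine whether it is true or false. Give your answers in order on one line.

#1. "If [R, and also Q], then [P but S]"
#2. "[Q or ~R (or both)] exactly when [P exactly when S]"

#1 False, #2 False

#1: Parsed as (R ∧ Q) → (P ∧ S)

R ∧ Q = T ∧ T = T
P ∧ S = F ∧ T = F
(R ∧ Q) → (P ∧ S) = T → F = F
So #1 is false.

#2: Formalization: (Q ∨ ¬R) ↔ (P ↔ S)

¬R = ¬T = F
Q ∨ ¬R = T ∨ F = T
P ↔ S = F ↔ T = F
(Q ∨ ¬R) ↔ (P ↔ S) = T ↔ F = F
Thus #2 is false.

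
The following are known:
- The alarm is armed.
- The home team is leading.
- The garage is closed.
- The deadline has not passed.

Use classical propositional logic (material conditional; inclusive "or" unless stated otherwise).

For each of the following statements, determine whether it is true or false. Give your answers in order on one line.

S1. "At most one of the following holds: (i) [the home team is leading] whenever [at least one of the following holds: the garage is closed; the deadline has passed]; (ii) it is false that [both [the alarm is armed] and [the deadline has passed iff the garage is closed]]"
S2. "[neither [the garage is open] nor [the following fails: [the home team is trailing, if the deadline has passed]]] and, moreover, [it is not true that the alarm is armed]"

S1 false, S2 false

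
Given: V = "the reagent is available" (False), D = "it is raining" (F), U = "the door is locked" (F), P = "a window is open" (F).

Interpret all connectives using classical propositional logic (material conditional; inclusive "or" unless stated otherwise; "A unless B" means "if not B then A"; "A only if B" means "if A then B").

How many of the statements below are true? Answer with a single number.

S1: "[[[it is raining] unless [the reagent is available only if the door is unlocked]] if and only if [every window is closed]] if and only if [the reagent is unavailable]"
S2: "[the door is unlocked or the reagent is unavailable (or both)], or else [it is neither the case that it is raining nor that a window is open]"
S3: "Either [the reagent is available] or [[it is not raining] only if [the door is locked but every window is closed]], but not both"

2

S1: Parsed as ((D ∨ (V → ¬U)) ↔ ¬P) ↔ ¬V

¬U = ¬F = T
V → ¬U = F → T = T
D ∨ (V → ¬U) = F ∨ T = T
¬P = ¬F = T
(D ∨ (V → ¬U)) ↔ ¬P = T ↔ T = T
¬V = ¬F = T
((D ∨ (V → ¬U)) ↔ ¬P) ↔ ¬V = T ↔ T = T
Thus S1 is true.

S2: In symbols: (¬U ∨ ¬V) ∨ (D ↓ P)

¬U = ¬F = T
¬V = ¬F = T
¬U ∨ ¬V = T ∨ T = T
D ↓ P = F ↓ F = T
(¬U ∨ ¬V) ∨ (D ↓ P) = T ∨ T = T
Thus S2 is true.

S3: This is V ⊕ (¬D → (U ∧ ¬P)).

¬D = ¬F = T
¬P = ¬F = T
U ∧ ¬P = F ∧ T = F
¬D → (U ∧ ¬P) = T → F = F
V ⊕ (¬D → (U ∧ ¬P)) = F ⊕ F = F
Thus S3 is false.

2 of the 3 statements are true.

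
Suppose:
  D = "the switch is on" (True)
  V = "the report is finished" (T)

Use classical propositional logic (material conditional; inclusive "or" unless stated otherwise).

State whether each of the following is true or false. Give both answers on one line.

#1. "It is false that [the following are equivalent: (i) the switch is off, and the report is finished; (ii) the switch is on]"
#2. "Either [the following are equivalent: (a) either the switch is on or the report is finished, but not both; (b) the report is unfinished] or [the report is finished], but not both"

#1: Parsed as ~((~D & V) <-> D)

~D = ~T = F
~D & V = F & T = F
(~D & V) <-> D = F <-> T = F
~((~D & V) <-> D) = ~F = T
Hence #1 is true.

#2: In symbols: ((D xor V) <-> ~V) xor V

D xor V = T xor T = F
~V = ~T = F
(D xor V) <-> ~V = F <-> F = T
((D xor V) <-> ~V) xor V = T xor T = F
So #2 is false.

#1 T, #2 F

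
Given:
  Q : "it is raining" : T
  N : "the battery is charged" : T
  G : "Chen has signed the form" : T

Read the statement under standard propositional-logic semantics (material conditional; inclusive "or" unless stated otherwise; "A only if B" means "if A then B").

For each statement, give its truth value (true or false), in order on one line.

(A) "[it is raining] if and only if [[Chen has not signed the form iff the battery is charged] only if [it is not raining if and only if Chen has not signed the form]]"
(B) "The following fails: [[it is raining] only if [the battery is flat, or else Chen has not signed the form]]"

(A) True / (B) True

(A): Parsed as Q iff ((not G iff N) -> (not Q iff not G))

not G = not True = False
not G iff N = False iff True = False
not Q = not True = False
not G = not True = False
not Q iff not G = False iff False = True
(not G iff N) -> (not Q iff not G) = False -> True = True
Q iff ((not G iff N) -> (not Q iff not G)) = True iff True = True
Thus (A) is true.

(B): Parsed as not (Q -> (not N or not G))

not N = not True = False
not G = not True = False
not N or not G = False or False = False
Q -> (not N or not G) = True -> False = False
not (Q -> (not N or not G)) = not False = True
So (B) is true.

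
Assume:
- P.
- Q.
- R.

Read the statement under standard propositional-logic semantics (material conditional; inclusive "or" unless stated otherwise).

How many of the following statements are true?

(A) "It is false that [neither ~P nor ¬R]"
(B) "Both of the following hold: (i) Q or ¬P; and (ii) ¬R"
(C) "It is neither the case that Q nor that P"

0

(A): In symbols: ~(~P nor ~R)

~P = ~T = F
~R = ~T = F
~P nor ~R = F nor F = T
~(~P nor ~R) = ~T = F
So (A) is false.

(B): This is (Q | ~P) & ~R.

~P = ~T = F
Q | ~P = T | F = T
~R = ~T = F
(Q | ~P) & ~R = T & F = F
So (B) is false.

(C): Parsed as Q nor P

Q nor P = T nor T = F
So (C) is false.

Count: 0.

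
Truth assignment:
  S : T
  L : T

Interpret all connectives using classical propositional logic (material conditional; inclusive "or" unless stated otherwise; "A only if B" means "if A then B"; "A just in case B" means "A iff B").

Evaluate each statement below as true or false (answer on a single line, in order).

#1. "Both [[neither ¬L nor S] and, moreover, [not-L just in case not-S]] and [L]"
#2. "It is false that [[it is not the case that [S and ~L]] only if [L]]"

#1: Formalization: ((not L nor S) and (not L iff not S)) and L

not L = not True = False
not L nor S = False nor True = False
not L = not True = False
not S = not True = False
not L iff not S = False iff False = True
(not L nor S) and (not L iff not S) = False and True = False
((not L nor S) and (not L iff not S)) and L = False and True = False
So #1 is false.

#2: In symbols: not (not (S and not L) -> L)

not L = not True = False
S and not L = True and False = False
not (S and not L) = not False = True
not (S and not L) -> L = True -> True = True
not (not (S and not L) -> L) = not True = False
Hence #2 is false.

#1 False / #2 False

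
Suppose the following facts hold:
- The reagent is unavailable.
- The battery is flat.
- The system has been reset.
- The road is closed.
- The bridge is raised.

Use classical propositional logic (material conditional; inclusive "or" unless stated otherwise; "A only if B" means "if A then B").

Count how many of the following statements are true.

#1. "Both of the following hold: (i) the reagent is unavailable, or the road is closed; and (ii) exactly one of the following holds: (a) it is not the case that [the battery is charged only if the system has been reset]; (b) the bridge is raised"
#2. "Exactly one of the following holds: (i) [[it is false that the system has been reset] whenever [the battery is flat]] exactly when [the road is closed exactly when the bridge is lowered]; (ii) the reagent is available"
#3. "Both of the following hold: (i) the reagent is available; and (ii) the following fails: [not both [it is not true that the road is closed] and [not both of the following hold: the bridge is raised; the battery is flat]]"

2

Let Q = "the reagent is available" (F), L = "the road is closed" (T), M = "the battery is charged" (F), R = "the system has been reset" (T), W = "the bridge is raised" (T).

#1: This is (¬Q ∨ L) ∧ (¬(M → R) ⊕ W).

¬Q = ¬F = T
¬Q ∨ L = T ∨ T = T
M → R = F → T = T
¬(M → R) = ¬T = F
¬(M → R) ⊕ W = F ⊕ T = T
(¬Q ∨ L) ∧ (¬(M → R) ⊕ W) = T ∧ T = T
Thus #1 is true.

#2: In symbols: ((¬M → ¬R) ↔ (L ↔ ¬W)) ⊕ Q

¬M = ¬F = T
¬R = ¬T = F
¬M → ¬R = T → F = F
¬W = ¬T = F
L ↔ ¬W = T ↔ F = F
(¬M → ¬R) ↔ (L ↔ ¬W) = F ↔ F = T
((¬M → ¬R) ↔ (L ↔ ¬W)) ⊕ Q = T ⊕ F = T
Thus #2 is true.

#3: This is Q ∧ ¬(¬L ↑ (W ↑ ¬M)).

¬L = ¬T = F
¬M = ¬F = T
W ↑ ¬M = T ↑ T = F
¬L ↑ (W ↑ ¬M) = F ↑ F = T
¬(¬L ↑ (W ↑ ¬M)) = ¬T = F
Q ∧ ¬(¬L ↑ (W ↑ ¬M)) = F ∧ F = F
So #3 is false.

2 of the 3 statements are true (#1, #2).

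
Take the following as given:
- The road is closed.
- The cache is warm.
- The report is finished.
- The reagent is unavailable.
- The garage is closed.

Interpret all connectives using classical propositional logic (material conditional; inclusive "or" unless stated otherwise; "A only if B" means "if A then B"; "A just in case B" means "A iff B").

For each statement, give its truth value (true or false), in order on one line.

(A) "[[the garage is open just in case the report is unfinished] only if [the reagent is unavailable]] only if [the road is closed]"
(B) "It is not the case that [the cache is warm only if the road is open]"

Let G = "the garage is closed" (T), R = "the report is finished" (T), P = "the reagent is available" (F), V = "the road is closed" (T), M = "the cache is warm" (T).

(A): In symbols: ((~G <-> ~R) -> ~P) -> V

~G = ~T = F
~R = ~T = F
~G <-> ~R = F <-> F = T
~P = ~F = T
(~G <-> ~R) -> ~P = T -> T = T
((~G <-> ~R) -> ~P) -> V = T -> T = T
Hence (A) is true.

(B): This is ~(M -> ~V).

~V = ~T = F
M -> ~V = T -> F = F
~(M -> ~V) = ~F = T
Hence (B) is true.

(A) True, (B) True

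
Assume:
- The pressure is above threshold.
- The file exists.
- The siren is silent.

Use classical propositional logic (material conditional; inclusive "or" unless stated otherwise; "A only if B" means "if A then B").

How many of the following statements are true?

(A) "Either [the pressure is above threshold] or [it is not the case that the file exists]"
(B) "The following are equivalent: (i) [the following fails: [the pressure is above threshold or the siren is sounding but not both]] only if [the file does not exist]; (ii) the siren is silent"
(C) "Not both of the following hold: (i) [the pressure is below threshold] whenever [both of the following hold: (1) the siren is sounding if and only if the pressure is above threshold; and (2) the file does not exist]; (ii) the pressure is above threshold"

Let P = "the pressure is above threshold" (T), Q = "the file exists" (T), R = "the siren is sounding" (F).

(A): This is P ∨ ¬Q.

¬Q = ¬T = F
P ∨ ¬Q = T ∨ F = T
Thus (A) is true.

(B): In symbols: (¬(P ⊕ R) → ¬Q) ↔ ¬R

P ⊕ R = T ⊕ F = T
¬(P ⊕ R) = ¬T = F
¬Q = ¬T = F
¬(P ⊕ R) → ¬Q = F → F = T
¬R = ¬F = T
(¬(P ⊕ R) → ¬Q) ↔ ¬R = T ↔ T = T
Thus (B) is true.

(C): Formalization: (((R ↔ P) ∧ ¬Q) → ¬P) ↑ P

R ↔ P = F ↔ T = F
¬Q = ¬T = F
(R ↔ P) ∧ ¬Q = F ∧ F = F
¬P = ¬T = F
((R ↔ P) ∧ ¬Q) → ¬P = F → F = T
(((R ↔ P) ∧ ¬Q) → ¬P) ↑ P = T ↑ T = F
Hence (C) is false.

Count: 2.

2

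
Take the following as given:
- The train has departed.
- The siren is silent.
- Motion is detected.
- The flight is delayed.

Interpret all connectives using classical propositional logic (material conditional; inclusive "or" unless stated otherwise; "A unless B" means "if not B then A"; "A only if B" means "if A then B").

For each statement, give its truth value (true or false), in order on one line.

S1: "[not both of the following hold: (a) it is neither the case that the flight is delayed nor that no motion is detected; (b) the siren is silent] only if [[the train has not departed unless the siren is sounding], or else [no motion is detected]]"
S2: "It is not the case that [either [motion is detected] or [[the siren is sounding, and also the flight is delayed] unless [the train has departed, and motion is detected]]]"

Let H = "the flight is delayed" (T), U = "motion is detected" (T), S = "the siren is sounding" (F), G = "the train has departed" (T).

S1: This is ((H nor ~U) nand ~S) -> ((~G | S) | ~U).

~U = ~T = F
H nor ~U = T nor F = F
~S = ~F = T
(H nor ~U) nand ~S = F nand T = T
~G = ~T = F
~G | S = F | F = F
~U = ~T = F
(~G | S) | ~U = F | F = F
((H nor ~U) nand ~S) -> ((~G | S) | ~U) = T -> F = F
Hence S1 is false.

S2: Formalization: ~(U | ((S & H) | (G & U)))

S & H = F & T = F
G & U = T & T = T
(S & H) | (G & U) = F | T = T
U | ((S & H) | (G & U)) = T | T = T
~(U | ((S & H) | (G & U))) = ~T = F
Thus S2 is false.

S1 False, S2 False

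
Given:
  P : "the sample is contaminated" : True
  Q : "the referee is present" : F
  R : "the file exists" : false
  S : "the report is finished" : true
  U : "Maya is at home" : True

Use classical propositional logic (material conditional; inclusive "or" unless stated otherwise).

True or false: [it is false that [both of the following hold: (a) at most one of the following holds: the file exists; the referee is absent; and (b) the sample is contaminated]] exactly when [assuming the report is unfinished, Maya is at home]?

false

Formalization: not ((R nand not Q) and P) iff (not S -> U)

not Q = not False = True
R nand not Q = False nand True = True
(R nand not Q) and P = True and True = True
not ((R nand not Q) and P) = not True = False
not S = not True = False
not S -> U = False -> True = True
not ((R nand not Q) and P) iff (not S -> U) = False iff True = False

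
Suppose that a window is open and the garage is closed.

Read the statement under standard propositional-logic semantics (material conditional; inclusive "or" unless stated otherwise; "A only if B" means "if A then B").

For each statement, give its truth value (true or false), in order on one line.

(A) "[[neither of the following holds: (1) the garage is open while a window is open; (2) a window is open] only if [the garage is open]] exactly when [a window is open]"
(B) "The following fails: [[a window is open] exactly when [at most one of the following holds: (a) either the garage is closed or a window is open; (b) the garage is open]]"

Let Q = "the garage is closed" (T), P = "a window is open" (T).

(A): Formalization: (((¬Q ∧ P) ↓ P) → ¬Q) ↔ P

¬Q = ¬T = F
¬Q ∧ P = F ∧ T = F
(¬Q ∧ P) ↓ P = F ↓ T = F
¬Q = ¬T = F
((¬Q ∧ P) ↓ P) → ¬Q = F → F = T
(((¬Q ∧ P) ↓ P) → ¬Q) ↔ P = T ↔ T = T
Thus (A) is true.

(B): Formalization: ¬(P ↔ ((Q ∨ P) ↑ ¬Q))

Q ∨ P = T ∨ T = T
¬Q = ¬T = F
(Q ∨ P) ↑ ¬Q = T ↑ F = T
P ↔ ((Q ∨ P) ↑ ¬Q) = T ↔ T = T
¬(P ↔ ((Q ∨ P) ↑ ¬Q)) = ¬T = F
Hence (B) is false.

(A) true / (B) false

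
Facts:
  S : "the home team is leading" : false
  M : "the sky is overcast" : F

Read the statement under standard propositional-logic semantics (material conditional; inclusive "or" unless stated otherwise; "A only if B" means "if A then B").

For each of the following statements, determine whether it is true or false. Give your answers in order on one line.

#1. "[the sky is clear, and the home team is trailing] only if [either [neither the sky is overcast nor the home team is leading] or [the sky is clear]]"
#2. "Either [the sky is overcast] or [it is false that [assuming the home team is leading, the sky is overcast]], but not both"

#1 true; #2 false

#1: This is (~M & ~S) -> ((M nor S) | ~M).

~M = ~F = T
~S = ~F = T
~M & ~S = T & T = T
M nor S = F nor F = T
~M = ~F = T
(M nor S) | ~M = T | T = T
(~M & ~S) -> ((M nor S) | ~M) = T -> T = T
Hence #1 is true.

#2: Parsed as M xor ~(S -> M)

S -> M = F -> F = T
~(S -> M) = ~T = F
M xor ~(S -> M) = F xor F = F
Hence #2 is false.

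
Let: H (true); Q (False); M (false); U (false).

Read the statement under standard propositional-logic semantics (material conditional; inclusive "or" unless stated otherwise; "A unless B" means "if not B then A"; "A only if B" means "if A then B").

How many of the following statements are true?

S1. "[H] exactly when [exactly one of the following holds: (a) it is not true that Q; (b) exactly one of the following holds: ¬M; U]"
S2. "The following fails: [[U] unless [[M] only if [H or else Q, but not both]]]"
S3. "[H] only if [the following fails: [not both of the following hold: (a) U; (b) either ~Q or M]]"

S1: Formalization: H ↔ (¬Q ⊕ (¬M ⊕ U))

¬Q = ¬F = T
¬M = ¬F = T
¬M ⊕ U = T ⊕ F = T
¬Q ⊕ (¬M ⊕ U) = T ⊕ T = F
H ↔ (¬Q ⊕ (¬M ⊕ U)) = T ↔ F = F
Thus S1 is false.

S2: This is ¬(U ∨ (M → (H ⊕ Q))).

H ⊕ Q = T ⊕ F = T
M → (H ⊕ Q) = F → T = T
U ∨ (M → (H ⊕ Q)) = F ∨ T = T
¬(U ∨ (M → (H ⊕ Q))) = ¬T = F
Thus S2 is false.

S3: Formalization: H → ¬(U ↑ (¬Q ∨ M))

¬Q = ¬F = T
¬Q ∨ M = T ∨ F = T
U ↑ (¬Q ∨ M) = F ↑ T = T
¬(U ↑ (¬Q ∨ M)) = ¬T = F
H → ¬(U ↑ (¬Q ∨ M)) = T → F = F
Hence S3 is false.

0 of the 3 statements are true (none).

0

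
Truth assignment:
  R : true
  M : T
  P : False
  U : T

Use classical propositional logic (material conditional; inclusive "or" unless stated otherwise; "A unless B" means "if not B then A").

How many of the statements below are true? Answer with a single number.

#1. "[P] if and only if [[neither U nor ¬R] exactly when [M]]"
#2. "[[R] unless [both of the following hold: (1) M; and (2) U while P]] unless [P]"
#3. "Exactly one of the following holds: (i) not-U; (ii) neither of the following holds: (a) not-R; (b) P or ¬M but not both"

#1: In symbols: P <-> ((U nor ~R) <-> M)

~R = ~T = F
U nor ~R = T nor F = F
(U nor ~R) <-> M = F <-> T = F
P <-> ((U nor ~R) <-> M) = F <-> F = T
Hence #1 is true.

#2: Parsed as (R | (M & (U & P))) | P

U & P = T & F = F
M & (U & P) = T & F = F
R | (M & (U & P)) = T | F = T
(R | (M & (U & P))) | P = T | F = T
Hence #2 is true.

#3: Formalization: ~U xor (~R nor (P xor ~M))

~U = ~T = F
~R = ~T = F
~M = ~T = F
P xor ~M = F xor F = F
~R nor (P xor ~M) = F nor F = T
~U xor (~R nor (P xor ~M)) = F xor T = T
Hence #3 is true.

True statements: 3 (#1, #2, #3).

3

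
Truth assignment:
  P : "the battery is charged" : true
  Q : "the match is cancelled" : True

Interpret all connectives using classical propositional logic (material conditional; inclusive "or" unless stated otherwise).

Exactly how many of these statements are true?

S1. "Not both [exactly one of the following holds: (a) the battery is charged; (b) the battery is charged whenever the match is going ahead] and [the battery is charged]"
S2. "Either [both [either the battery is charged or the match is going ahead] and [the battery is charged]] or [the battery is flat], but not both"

2

S1: In symbols: (P ⊕ (¬Q → P)) ↑ P

¬Q = ¬T = F
¬Q → P = F → T = T
P ⊕ (¬Q → P) = T ⊕ T = F
(P ⊕ (¬Q → P)) ↑ P = F ↑ T = T
Thus S1 is true.

S2: Formalization: ((P ∨ ¬Q) ∧ P) ⊕ ¬P

¬Q = ¬T = F
P ∨ ¬Q = T ∨ F = T
(P ∨ ¬Q) ∧ P = T ∧ T = T
¬P = ¬T = F
((P ∨ ¬Q) ∧ P) ⊕ ¬P = T ⊕ F = T
Hence S2 is true.

Count: 2.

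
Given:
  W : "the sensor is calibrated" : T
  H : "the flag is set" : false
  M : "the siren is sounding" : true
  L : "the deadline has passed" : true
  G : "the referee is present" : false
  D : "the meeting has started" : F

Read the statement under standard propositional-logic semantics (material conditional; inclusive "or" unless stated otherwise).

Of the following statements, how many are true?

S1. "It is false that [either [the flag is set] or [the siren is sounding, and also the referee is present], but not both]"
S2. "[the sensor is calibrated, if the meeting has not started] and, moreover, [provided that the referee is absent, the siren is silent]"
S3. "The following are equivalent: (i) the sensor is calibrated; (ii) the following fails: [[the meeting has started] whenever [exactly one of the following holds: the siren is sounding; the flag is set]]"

2

S1: In symbols: ~(H xor (M & G))

M & G = T & F = F
H xor (M & G) = F xor F = F
~(H xor (M & G)) = ~F = T
So S1 is true.

S2: Parsed as (~D -> W) & (~G -> ~M)

~D = ~F = T
~D -> W = T -> T = T
~G = ~F = T
~M = ~T = F
~G -> ~M = T -> F = F
(~D -> W) & (~G -> ~M) = T & F = F
So S2 is false.

S3: This is W <-> ~((M xor H) -> D).

M xor H = T xor F = T
(M xor H) -> D = T -> F = F
~((M xor H) -> D) = ~F = T
W <-> ~((M xor H) -> D) = T <-> T = T
So S3 is true.

Count: 2.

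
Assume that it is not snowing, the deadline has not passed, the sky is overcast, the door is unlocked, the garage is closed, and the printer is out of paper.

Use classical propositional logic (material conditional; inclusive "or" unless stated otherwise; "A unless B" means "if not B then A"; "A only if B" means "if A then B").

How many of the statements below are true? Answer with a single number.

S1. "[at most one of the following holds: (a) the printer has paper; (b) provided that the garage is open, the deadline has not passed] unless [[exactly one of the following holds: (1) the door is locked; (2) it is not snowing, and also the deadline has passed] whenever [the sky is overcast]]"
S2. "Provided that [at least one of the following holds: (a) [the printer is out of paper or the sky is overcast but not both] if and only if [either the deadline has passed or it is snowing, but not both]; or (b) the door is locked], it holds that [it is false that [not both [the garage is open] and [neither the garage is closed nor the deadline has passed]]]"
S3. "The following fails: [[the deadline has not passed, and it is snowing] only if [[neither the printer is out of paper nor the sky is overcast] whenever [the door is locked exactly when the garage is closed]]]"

Let P = "the printer has paper" (F), Q = "the garage is closed" (T), R = "the deadline has passed" (F), M = "the sky is overcast" (T), S = "the door is locked" (F), L = "it is snowing" (F).

S1: In symbols: (P nand (~Q -> ~R)) | (M -> (S xor (~L & R)))

~Q = ~T = F
~R = ~F = T
~Q -> ~R = F -> T = T
P nand (~Q -> ~R) = F nand T = T
~L = ~F = T
~L & R = T & F = F
S xor (~L & R) = F xor F = F
M -> (S xor (~L & R)) = T -> F = F
(P nand (~Q -> ~R)) | (M -> (S xor (~L & R))) = T | F = T
Thus S1 is true.

S2: Parsed as (((~P xor M) <-> (R xor L)) | S) -> ~(~Q nand (Q nor R))

~P = ~F = T
~P xor M = T xor T = F
R xor L = F xor F = F
(~P xor M) <-> (R xor L) = F <-> F = T
((~P xor M) <-> (R xor L)) | S = T | F = T
~Q = ~T = F
Q nor R = T nor F = F
~Q nand (Q nor R) = F nand F = T
~(~Q nand (Q nor R)) = ~T = F
(((~P xor M) <-> (R xor L)) | S) -> ~(~Q nand (Q nor R)) = T -> F = F
Thus S2 is false.

S3: Formalization: ~((~R & L) -> ((S <-> Q) -> (~P nor M)))

~R = ~F = T
~R & L = T & F = F
S <-> Q = F <-> T = F
~P = ~F = T
~P nor M = T nor T = F
(S <-> Q) -> (~P nor M) = F -> F = T
(~R & L) -> ((S <-> Q) -> (~P nor M)) = F -> T = T
~((~R & L) -> ((S <-> Q) -> (~P nor M))) = ~T = F
Hence S3 is false.

1 of the 3 statements is true (S1).

1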